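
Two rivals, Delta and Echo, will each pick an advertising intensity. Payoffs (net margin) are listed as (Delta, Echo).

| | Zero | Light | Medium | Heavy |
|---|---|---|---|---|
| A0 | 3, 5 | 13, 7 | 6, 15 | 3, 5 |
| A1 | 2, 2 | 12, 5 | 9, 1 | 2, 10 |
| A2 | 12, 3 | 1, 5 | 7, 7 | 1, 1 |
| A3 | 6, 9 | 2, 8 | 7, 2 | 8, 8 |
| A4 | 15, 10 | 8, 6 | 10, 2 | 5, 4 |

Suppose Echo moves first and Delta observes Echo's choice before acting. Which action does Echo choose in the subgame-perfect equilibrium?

Work backward from Delta's decision.
- Zero: Delta compares 3, 2, 12, 6, 15 and picks A4; Echo would get 10.
- Light: Delta compares 13, 12, 1, 2, 8 and picks A0; Echo would get 7.
- Medium: Delta compares 6, 9, 7, 7, 10 and picks A4; Echo would get 2.
- Heavy: Delta compares 3, 2, 1, 8, 5 and picks A3; Echo would get 8.
Among 10, 7, 2, 8, the best is 10 at Zero. Subgame-perfect outcome: (A4, Zero) with payoffs (15, 10).

Zero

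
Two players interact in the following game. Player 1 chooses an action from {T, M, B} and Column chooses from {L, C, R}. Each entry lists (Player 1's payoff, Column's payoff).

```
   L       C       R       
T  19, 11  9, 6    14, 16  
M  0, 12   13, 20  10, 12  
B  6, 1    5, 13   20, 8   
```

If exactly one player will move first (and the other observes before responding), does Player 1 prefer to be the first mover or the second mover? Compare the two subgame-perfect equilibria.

If Player 1 leads: Column's best replies are T→R, M→C, B→C; Player 1's induced payoffs 14, 13, 5; outcome (T, R), payoffs (14, 16).
If Column leads: Player 1's best replies are L→T, C→M, R→B; Column's induced payoffs 11, 20, 8; outcome (M, C), payoffs (13, 20).
Player 1 gets 14 moving first and 13 moving second, so Player 1 prefers to move first.

first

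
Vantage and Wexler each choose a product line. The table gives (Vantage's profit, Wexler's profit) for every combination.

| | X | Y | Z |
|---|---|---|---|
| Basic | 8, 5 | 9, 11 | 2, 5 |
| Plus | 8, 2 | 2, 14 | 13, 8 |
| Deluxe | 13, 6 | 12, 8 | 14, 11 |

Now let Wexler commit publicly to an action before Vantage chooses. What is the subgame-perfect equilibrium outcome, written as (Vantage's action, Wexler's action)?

(Deluxe, Z)

Solve by backward induction (Wexler leads).
- X: BR = Deluxe, leader payoff 6.
- Y: BR = Deluxe, leader payoff 8.
- Z: BR = Deluxe, leader payoff 11.
Maximizing over 6, 8, 11, Wexler chooses Z. Subgame-perfect outcome: (Deluxe, Z) with payoffs (14, 11).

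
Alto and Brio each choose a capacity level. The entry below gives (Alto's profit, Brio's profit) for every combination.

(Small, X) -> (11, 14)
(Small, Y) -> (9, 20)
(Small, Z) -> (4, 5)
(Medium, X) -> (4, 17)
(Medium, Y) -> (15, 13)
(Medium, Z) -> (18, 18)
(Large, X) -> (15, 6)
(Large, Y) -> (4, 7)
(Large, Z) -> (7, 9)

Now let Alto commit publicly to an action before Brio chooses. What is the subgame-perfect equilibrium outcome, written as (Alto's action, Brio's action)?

(Medium, Z)

Work backward from Brio's decision.
- Small: BR = Y, leader payoff 9.
- Medium: BR = Z, leader payoff 18.
- Large: BR = Z, leader payoff 7.
Maximizing over 9, 18, 7, Alto chooses Medium. Subgame-perfect outcome: (Medium, Z) with payoffs (18, 18).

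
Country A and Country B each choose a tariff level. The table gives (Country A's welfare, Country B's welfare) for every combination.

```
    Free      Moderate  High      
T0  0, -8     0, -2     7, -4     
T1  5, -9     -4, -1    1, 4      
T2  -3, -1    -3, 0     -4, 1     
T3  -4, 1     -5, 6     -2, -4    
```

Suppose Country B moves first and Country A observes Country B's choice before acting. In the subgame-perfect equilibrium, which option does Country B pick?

Solve by backward induction (Country B leads).
- Free: BR = T1, leader payoff -9.
- Moderate: BR = T0, leader payoff -2.
- High: BR = T0, leader payoff -4.
Among -9, -2, -4, the best is -2 at Moderate. Subgame-perfect outcome: (T0, Moderate) with payoffs (0, -2).

Moderate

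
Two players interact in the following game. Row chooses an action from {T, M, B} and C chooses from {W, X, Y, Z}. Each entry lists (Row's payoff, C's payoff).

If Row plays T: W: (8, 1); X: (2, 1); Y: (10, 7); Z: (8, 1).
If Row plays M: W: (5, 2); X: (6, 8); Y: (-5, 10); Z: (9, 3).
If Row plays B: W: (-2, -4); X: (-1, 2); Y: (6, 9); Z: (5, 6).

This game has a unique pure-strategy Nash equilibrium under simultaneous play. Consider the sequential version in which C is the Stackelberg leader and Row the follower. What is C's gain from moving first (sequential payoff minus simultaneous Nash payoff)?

1

Solve by backward induction (C leads).
- W: Row compares 8, 5, -2 and picks T; C would get 1.
- X: Row compares 2, 6, -1 and picks M; C would get 8.
- Y: Row compares 10, -5, 6 and picks T; C would get 7.
- Z: Row compares 8, 9, 5 and picks M; C would get 3.
Among 1, 8, 7, 3, the best is 8 at X. Subgame-perfect outcome: (M, X) with payoffs (6, 8).
For the simultaneous game, intersect best replies.
Row's best replies: W→T; X→M; Y→T; Z→M.
C's best replies: T→Y; M→Y; B→Y.
Only (T, Y) has each player best-responding; Nash payoffs (10, 7).
C's commitment gain: 8 − 7 = 1.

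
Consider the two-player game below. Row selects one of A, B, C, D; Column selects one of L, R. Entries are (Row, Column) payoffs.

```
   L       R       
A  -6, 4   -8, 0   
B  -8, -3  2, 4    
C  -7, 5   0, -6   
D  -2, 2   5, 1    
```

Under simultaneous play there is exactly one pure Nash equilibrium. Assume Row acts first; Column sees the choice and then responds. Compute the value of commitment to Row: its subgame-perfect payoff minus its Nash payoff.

Solve by backward induction (Row leads).
- A: Column compares 4, 0 and picks L; Row would get -6.
- B: Column compares -3, 4 and picks R; Row would get 2.
- C: Column compares 5, -6 and picks L; Row would get -7.
- D: Column compares 2, 1 and picks L; Row would get -2.
Maximizing over -6, 2, -7, -2, Row chooses B. Subgame-perfect outcome: (B, R) with payoffs (2, 4).
Now find the simultaneous Nash equilibrium.
Row's best replies: L→D; R→D.
Column's best replies: A→L; B→R; C→L; D→L.
Only (D, L) has each player best-responding; Nash payoffs (-2, 2).
Row's commitment gain: 2 − -2 = 4.

4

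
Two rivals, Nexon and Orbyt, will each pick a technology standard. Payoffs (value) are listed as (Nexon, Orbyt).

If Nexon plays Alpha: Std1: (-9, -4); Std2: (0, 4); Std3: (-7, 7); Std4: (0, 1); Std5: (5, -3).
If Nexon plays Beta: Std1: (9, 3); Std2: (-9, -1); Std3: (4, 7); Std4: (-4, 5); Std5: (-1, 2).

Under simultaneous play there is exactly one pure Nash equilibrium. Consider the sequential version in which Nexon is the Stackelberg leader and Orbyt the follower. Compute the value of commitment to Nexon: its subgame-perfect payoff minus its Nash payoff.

Orbyt best-responds to each possible Nexon move:
- Alpha: BR = Std3, leader payoff -7.
- Beta: BR = Std3, leader payoff 4.
Maximizing over -7, 4, Nexon chooses Beta. Subgame-perfect outcome: (Beta, Std3) with payoffs (4, 7).
For the simultaneous game, intersect best replies.
Nexon's best replies: Std1→Beta; Std2→Alpha; Std3→Beta; Std4→Alpha; Std5→Alpha.
Orbyt's best replies: Alpha→Std3; Beta→Std3.
Only (Beta, Std3) has each player best-responding; Nash payoffs (4, 7).
Nexon's commitment gain: 4 − 4 = 0.

0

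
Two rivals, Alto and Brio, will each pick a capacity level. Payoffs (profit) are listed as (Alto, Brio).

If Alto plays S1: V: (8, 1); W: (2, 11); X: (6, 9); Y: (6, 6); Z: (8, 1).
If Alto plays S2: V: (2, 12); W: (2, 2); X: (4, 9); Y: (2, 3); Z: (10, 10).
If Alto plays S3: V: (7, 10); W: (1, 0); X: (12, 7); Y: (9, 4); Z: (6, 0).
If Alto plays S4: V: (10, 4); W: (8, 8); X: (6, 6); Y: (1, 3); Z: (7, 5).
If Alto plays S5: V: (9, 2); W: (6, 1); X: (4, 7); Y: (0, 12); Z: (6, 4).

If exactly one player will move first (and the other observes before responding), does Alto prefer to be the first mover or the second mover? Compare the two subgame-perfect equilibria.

If Alto leads: Brio's best replies are S1→W, S2→V, S3→V, S4→W, S5→Y; Alto's induced payoffs 2, 2, 7, 8, 0; outcome (S4, W), payoffs (8, 8).
If Brio leads: Alto's best replies are V→S4, W→S4, X→S3, Y→S3, Z→S2; Brio's induced payoffs 4, 8, 7, 4, 10; outcome (S2, Z), payoffs (10, 10).
Alto gets 8 moving first and 10 moving second, so Alto prefers to move second.

second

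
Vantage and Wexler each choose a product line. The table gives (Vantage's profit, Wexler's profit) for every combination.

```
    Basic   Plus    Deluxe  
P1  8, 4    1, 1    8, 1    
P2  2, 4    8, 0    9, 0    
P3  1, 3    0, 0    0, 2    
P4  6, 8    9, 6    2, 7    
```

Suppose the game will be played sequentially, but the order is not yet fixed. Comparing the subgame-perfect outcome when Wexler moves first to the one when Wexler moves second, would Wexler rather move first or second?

If Vantage leads: Wexler's best replies are P1→Basic, P2→Basic, P3→Basic, P4→Basic; Vantage's induced payoffs 8, 2, 1, 6; outcome (P1, Basic), payoffs (8, 4).
If Wexler leads: Vantage's best replies are Basic→P1, Plus→P4, Deluxe→P2; Wexler's induced payoffs 4, 6, 0; outcome (P4, Plus), payoffs (9, 6).
Wexler gets 6 moving first and 4 moving second, so Wexler prefers to move first.

first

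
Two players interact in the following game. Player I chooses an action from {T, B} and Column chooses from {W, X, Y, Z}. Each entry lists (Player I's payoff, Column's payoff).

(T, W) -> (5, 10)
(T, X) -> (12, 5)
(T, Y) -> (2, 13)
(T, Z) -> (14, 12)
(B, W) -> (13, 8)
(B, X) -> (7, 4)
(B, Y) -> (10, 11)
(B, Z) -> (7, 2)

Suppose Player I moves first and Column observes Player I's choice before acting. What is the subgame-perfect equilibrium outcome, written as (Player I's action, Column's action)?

(B, Y)

Solve by backward induction (Player I leads).
- T → Column plays Y (best of 10, 5, 13, 12); Player I gets 2.
- B → Column plays Y (best of 8, 4, 11, 2); Player I gets 10.
Maximizing over 2, 10, Player I chooses B. Subgame-perfect outcome: (B, Y) with payoffs (10, 11).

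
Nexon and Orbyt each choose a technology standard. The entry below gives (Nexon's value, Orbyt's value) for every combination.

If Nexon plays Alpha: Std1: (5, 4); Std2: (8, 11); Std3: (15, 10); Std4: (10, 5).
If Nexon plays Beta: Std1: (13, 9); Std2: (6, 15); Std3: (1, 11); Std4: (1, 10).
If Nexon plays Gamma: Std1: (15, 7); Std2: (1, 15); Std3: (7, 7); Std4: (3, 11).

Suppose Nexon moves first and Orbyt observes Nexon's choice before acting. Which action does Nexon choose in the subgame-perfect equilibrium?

Alpha

Work backward from Orbyt's decision.
- Alpha → Orbyt plays Std2 (best of 4, 11, 10, 5); Nexon gets 8.
- Beta → Orbyt plays Std2 (best of 9, 15, 11, 10); Nexon gets 6.
- Gamma → Orbyt plays Std2 (best of 7, 15, 7, 11); Nexon gets 1.
Maximizing over 8, 6, 1, Nexon chooses Alpha. Subgame-perfect outcome: (Alpha, Std2) with payoffs (8, 11).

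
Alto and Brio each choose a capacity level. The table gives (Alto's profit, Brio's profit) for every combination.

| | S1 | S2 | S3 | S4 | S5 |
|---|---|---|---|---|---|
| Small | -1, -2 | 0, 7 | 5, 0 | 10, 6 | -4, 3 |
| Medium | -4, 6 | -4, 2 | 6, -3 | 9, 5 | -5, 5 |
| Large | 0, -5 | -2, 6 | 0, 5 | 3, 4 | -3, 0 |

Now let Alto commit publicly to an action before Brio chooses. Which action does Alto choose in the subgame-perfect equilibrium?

Solve by backward induction (Alto leads).
- Small → Brio plays S2 (best of -2, 7, 0, 6, 3); Alto gets 0.
- Medium → Brio plays S1 (best of 6, 2, -3, 5, 5); Alto gets -4.
- Large → Brio plays S2 (best of -5, 6, 5, 4, 0); Alto gets -2.
Among 0, -4, -2, the best is 0 at Small. Subgame-perfect outcome: (Small, S2) with payoffs (0, 7).

Small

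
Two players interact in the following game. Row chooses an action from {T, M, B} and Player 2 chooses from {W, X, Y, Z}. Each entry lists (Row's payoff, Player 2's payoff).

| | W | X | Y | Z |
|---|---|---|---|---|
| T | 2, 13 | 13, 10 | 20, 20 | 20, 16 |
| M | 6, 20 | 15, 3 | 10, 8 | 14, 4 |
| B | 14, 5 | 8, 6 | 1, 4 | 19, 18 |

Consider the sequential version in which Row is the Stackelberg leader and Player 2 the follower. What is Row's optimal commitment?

T

Solve by backward induction (Row leads).
- T: BR = Y, leader payoff 20.
- M: BR = W, leader payoff 6.
- B: BR = Z, leader payoff 19.
Maximizing over 20, 6, 19, Row chooses T. Subgame-perfect outcome: (T, Y) with payoffs (20, 20).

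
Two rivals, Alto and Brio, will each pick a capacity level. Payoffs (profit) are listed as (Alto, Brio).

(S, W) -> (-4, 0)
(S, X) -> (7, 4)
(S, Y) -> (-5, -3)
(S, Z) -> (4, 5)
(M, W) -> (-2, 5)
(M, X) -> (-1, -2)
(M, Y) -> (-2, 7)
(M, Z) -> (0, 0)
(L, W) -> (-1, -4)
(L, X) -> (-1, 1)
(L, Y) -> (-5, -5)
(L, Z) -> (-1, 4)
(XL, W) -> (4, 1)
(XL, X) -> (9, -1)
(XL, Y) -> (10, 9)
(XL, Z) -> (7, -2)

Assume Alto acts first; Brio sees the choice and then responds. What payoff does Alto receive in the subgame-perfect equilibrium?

10

Backward induction with Alto moving first.
- S: BR = Z, leader payoff 4.
- M: BR = Y, leader payoff -2.
- L: BR = Z, leader payoff -1.
- XL: BR = Y, leader payoff 10.
Alto's induced payoffs are 4, -2, -1, 10, so Alto commits to XL. Subgame-perfect outcome: (XL, Y) with payoffs (10, 9).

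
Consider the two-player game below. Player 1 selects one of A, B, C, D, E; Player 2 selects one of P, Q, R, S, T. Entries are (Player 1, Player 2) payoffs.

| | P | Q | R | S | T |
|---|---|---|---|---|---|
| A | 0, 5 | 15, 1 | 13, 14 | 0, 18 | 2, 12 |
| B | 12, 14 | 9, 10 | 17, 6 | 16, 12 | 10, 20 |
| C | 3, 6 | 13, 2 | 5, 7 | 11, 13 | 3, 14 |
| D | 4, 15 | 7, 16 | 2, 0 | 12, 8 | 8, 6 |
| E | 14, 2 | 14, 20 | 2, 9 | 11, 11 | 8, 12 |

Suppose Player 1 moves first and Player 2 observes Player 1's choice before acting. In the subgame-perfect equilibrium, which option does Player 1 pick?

Solve by backward induction (Player 1 leads).
- A → Player 2 plays S (best of 5, 1, 14, 18, 12); Player 1 gets 0.
- B → Player 2 plays T (best of 14, 10, 6, 12, 20); Player 1 gets 10.
- C → Player 2 plays T (best of 6, 2, 7, 13, 14); Player 1 gets 3.
- D → Player 2 plays Q (best of 15, 16, 0, 8, 6); Player 1 gets 7.
- E → Player 2 plays Q (best of 2, 20, 9, 11, 12); Player 1 gets 14.
Among 0, 10, 3, 7, 14, the best is 14 at E. Subgame-perfect outcome: (E, Q) with payoffs (14, 20).

E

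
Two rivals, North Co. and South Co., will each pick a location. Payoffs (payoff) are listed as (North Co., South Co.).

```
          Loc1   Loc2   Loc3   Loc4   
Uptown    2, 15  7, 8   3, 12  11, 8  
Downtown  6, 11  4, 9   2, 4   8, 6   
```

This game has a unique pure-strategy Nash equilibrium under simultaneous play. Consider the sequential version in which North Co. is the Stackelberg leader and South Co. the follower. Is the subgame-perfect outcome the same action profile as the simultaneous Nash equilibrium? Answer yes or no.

yes

South Co. best-responds to each possible North Co. move:
- Uptown: South Co. compares 15, 8, 12, 8 and picks Loc1; North Co. would get 2.
- Downtown: South Co. compares 11, 9, 4, 6 and picks Loc1; North Co. would get 6.
Among 2, 6, the best is 6 at Downtown. Subgame-perfect outcome: (Downtown, Loc1) with payoffs (6, 11).
For the simultaneous game, intersect best replies.
North Co.'s best replies: Loc1→Downtown; Loc2→Uptown; Loc3→Uptown; Loc4→Uptown.
South Co.'s best replies: Uptown→Loc1; Downtown→Loc1.
Only (Downtown, Loc1) has each player best-responding; Nash payoffs (6, 11).
Sequential outcome (Downtown, Loc1) coincides with the Nash profile (Downtown, Loc1).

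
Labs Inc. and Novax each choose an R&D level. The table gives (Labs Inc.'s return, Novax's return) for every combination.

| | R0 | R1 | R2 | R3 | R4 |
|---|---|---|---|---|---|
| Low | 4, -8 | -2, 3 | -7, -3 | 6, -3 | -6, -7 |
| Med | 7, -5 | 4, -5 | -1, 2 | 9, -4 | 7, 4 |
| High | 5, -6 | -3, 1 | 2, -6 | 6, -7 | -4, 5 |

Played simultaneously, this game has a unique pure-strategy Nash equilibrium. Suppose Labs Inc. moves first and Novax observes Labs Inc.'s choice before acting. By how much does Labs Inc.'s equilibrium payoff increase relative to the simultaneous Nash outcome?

Backward induction with Labs Inc. moving first.
- Low: Novax compares -8, 3, -3, -3, -7 and picks R1; Labs Inc. would get -2.
- Med: Novax compares -5, -5, 2, -4, 4 and picks R4; Labs Inc. would get 7.
- High: Novax compares -6, 1, -6, -7, 5 and picks R4; Labs Inc. would get -4.
Among -2, 7, -4, the best is 7 at Med. Subgame-perfect outcome: (Med, R4) with payoffs (7, 4).
For the simultaneous game, intersect best replies.
Labs Inc.'s best replies: R0→Med; R1→Med; R2→High; R3→Med; R4→Med.
Novax's best replies: Low→R1; Med→R4; High→R4.
The unique mutual best reply is (Med, R4), giving (7, 4).
Labs Inc.'s commitment gain: 7 − 7 = 0.

0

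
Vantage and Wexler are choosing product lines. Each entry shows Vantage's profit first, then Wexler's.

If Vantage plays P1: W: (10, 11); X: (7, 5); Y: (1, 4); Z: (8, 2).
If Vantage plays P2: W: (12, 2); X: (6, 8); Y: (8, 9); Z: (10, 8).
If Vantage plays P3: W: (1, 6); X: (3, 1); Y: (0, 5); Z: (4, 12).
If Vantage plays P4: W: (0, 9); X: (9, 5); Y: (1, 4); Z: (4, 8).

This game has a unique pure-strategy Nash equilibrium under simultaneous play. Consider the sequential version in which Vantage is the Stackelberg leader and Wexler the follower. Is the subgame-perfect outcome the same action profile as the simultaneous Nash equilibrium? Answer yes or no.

Backward induction with Vantage moving first.
- P1: Wexler compares 11, 5, 4, 2 and picks W; Vantage would get 10.
- P2: Wexler compares 2, 8, 9, 8 and picks Y; Vantage would get 8.
- P3: Wexler compares 6, 1, 5, 12 and picks Z; Vantage would get 4.
- P4: Wexler compares 9, 5, 4, 8 and picks W; Vantage would get 0.
Maximizing over 10, 8, 4, 0, Vantage chooses P1. Subgame-perfect outcome: (P1, W) with payoffs (10, 11).
Under simultaneous play:
Vantage's best replies: W→P2; X→P4; Y→P2; Z→P2.
Wexler's best replies: P1→W; P2→Y; P3→Z; P4→W.
Only (P2, Y) has each player best-responding; Nash payoffs (8, 9).
Sequential outcome (P1, W) differs from the Nash profile (P2, Y).

no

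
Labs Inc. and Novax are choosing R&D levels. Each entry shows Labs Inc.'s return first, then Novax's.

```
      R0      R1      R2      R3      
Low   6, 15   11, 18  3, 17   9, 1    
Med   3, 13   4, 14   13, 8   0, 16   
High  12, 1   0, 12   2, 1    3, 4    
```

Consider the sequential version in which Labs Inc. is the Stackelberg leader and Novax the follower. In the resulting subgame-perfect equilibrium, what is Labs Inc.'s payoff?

Solve by backward induction (Labs Inc. leads).
- Low: BR = R1, leader payoff 11.
- Med: BR = R3, leader payoff 0.
- High: BR = R1, leader payoff 0.
Maximizing over 11, 0, 0, Labs Inc. chooses Low. Subgame-perfect outcome: (Low, R1) with payoffs (11, 18).

11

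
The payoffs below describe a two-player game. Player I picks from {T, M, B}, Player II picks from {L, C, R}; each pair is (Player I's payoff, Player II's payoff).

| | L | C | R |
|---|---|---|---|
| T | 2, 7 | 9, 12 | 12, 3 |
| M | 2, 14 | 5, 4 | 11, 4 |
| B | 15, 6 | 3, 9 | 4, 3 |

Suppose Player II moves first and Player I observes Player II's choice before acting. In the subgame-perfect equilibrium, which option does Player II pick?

C

Work backward from Player I's decision.
- L: BR = B, leader payoff 6.
- C: BR = T, leader payoff 12.
- R: BR = T, leader payoff 3.
Maximizing over 6, 12, 3, Player II chooses C. Subgame-perfect outcome: (T, C) with payoffs (9, 12).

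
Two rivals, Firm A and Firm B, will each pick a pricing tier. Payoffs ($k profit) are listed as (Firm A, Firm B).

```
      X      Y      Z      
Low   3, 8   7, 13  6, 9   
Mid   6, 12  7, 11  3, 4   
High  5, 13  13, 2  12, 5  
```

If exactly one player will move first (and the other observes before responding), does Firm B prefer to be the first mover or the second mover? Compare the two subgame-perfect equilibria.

second

If Firm A leads: Firm B's best replies are Low→Y, Mid→X, High→X; Firm A's induced payoffs 7, 6, 5; outcome (Low, Y), payoffs (7, 13).
If Firm B leads: Firm A's best replies are X→Mid, Y→High, Z→High; Firm B's induced payoffs 12, 2, 5; outcome (Mid, X), payoffs (6, 12).
Firm B gets 12 moving first and 13 moving second, so Firm B prefers to move second.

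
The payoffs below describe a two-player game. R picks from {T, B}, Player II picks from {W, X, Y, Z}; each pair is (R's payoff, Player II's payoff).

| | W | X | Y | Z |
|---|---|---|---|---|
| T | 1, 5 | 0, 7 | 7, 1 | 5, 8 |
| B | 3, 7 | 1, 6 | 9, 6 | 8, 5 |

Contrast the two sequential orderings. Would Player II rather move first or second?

second

If R leads: Player II's best replies are T→Z, B→W; R's induced payoffs 5, 3; outcome (T, Z), payoffs (5, 8).
If Player II leads: R's best replies are W→B, X→B, Y→B, Z→B; Player II's induced payoffs 7, 6, 6, 5; outcome (B, W), payoffs (3, 7).
Player II gets 7 moving first and 8 moving second, so Player II prefers to move second.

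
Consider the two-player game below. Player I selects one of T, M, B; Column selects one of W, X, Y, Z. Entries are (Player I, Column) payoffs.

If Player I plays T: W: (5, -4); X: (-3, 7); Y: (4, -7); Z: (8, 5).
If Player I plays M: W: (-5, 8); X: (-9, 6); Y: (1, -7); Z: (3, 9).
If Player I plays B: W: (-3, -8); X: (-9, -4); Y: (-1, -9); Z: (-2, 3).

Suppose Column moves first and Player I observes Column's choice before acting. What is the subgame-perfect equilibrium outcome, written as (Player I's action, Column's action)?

(T, X)

Work backward from Player I's decision.
- W: Player I compares 5, -5, -3 and picks T; Column would get -4.
- X: Player I compares -3, -9, -9 and picks T; Column would get 7.
- Y: Player I compares 4, 1, -1 and picks T; Column would get -7.
- Z: Player I compares 8, 3, -2 and picks T; Column would get 5.
Maximizing over -4, 7, -7, 5, Column chooses X. Subgame-perfect outcome: (T, X) with payoffs (-3, 7).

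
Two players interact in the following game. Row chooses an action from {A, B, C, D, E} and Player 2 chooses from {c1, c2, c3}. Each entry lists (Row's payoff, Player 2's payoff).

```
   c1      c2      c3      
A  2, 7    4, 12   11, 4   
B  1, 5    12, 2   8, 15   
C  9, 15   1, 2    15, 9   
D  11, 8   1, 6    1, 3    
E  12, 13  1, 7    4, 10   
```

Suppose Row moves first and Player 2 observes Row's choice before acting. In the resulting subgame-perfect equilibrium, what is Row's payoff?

Player 2 best-responds to each possible Row move:
- A: Player 2 compares 7, 12, 4 and picks c2; Row would get 4.
- B: Player 2 compares 5, 2, 15 and picks c3; Row would get 8.
- C: Player 2 compares 15, 2, 9 and picks c1; Row would get 9.
- D: Player 2 compares 8, 6, 3 and picks c1; Row would get 11.
- E: Player 2 compares 13, 7, 10 and picks c1; Row would get 12.
Among 4, 8, 9, 11, 12, the best is 12 at E. Subgame-perfect outcome: (E, c1) with payoffs (12, 13).

12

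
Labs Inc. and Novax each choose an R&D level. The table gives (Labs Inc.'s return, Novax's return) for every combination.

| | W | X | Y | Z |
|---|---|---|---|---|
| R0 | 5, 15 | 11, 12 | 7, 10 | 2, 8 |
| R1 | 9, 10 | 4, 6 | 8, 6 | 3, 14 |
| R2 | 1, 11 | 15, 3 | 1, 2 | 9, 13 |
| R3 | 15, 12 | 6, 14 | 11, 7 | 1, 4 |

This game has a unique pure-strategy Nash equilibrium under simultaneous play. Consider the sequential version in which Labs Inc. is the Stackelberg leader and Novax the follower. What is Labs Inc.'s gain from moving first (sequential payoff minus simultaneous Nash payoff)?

0

Backward induction with Labs Inc. moving first.
- R0: BR = W, leader payoff 5.
- R1: BR = Z, leader payoff 3.
- R2: BR = Z, leader payoff 9.
- R3: BR = X, leader payoff 6.
Maximizing over 5, 3, 9, 6, Labs Inc. chooses R2. Subgame-perfect outcome: (R2, Z) with payoffs (9, 13).
Under simultaneous play:
Labs Inc.'s best replies: W→R3; X→R2; Y→R3; Z→R2.
Novax's best replies: R0→W; R1→Z; R2→Z; R3→X.
The unique mutual best reply is (R2, Z), giving (9, 13).
Labs Inc.'s commitment gain: 9 − 9 = 0.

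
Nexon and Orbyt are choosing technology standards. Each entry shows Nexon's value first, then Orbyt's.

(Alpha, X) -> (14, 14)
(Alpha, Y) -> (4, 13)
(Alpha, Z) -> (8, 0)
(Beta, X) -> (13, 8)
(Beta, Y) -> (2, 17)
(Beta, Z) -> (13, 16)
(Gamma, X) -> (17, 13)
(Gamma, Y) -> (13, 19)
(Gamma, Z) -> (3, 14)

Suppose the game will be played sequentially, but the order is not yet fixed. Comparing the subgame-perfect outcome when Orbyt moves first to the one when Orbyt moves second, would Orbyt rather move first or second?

first

If Nexon leads: Orbyt's best replies are Alpha→X, Beta→Y, Gamma→Y; Nexon's induced payoffs 14, 2, 13; outcome (Alpha, X), payoffs (14, 14).
If Orbyt leads: Nexon's best replies are X→Gamma, Y→Gamma, Z→Beta; Orbyt's induced payoffs 13, 19, 16; outcome (Gamma, Y), payoffs (13, 19).
Orbyt gets 19 moving first and 14 moving second, so Orbyt prefers to move first.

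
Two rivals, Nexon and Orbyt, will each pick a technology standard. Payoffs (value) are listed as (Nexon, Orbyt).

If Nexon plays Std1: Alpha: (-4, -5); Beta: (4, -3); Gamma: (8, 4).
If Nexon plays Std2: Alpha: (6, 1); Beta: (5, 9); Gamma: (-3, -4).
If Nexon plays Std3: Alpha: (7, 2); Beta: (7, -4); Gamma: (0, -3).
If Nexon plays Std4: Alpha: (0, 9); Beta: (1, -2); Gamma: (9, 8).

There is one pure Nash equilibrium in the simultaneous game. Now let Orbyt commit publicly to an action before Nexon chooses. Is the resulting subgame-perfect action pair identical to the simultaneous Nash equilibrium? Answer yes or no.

no

Solve by backward induction (Orbyt leads).
- Alpha: Nexon compares -4, 6, 7, 0 and picks Std3; Orbyt would get 2.
- Beta: Nexon compares 4, 5, 7, 1 and picks Std3; Orbyt would get -4.
- Gamma: Nexon compares 8, -3, 0, 9 and picks Std4; Orbyt would get 8.
Among 2, -4, 8, the best is 8 at Gamma. Subgame-perfect outcome: (Std4, Gamma) with payoffs (9, 8).
Now find the simultaneous Nash equilibrium.
Nexon's best replies: Alpha→Std3; Beta→Std3; Gamma→Std4.
Orbyt's best replies: Std1→Gamma; Std2→Beta; Std3→Alpha; Std4→Alpha.
Only (Std3, Alpha) has each player best-responding; Nash payoffs (7, 2).
Sequential outcome (Std4, Gamma) differs from the Nash profile (Std3, Alpha).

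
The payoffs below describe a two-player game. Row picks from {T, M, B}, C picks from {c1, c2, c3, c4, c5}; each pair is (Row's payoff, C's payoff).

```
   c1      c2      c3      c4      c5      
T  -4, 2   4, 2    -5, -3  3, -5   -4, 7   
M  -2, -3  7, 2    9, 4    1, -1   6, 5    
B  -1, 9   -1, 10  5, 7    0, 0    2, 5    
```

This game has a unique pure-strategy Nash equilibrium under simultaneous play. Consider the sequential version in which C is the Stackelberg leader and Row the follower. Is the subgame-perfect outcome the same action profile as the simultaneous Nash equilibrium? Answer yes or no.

no

Row best-responds to each possible C move:
- c1 → Row plays B (best of -4, -2, -1); C gets 9.
- c2 → Row plays M (best of 4, 7, -1); C gets 2.
- c3 → Row plays M (best of -5, 9, 5); C gets 4.
- c4 → Row plays T (best of 3, 1, 0); C gets -5.
- c5 → Row plays M (best of -4, 6, 2); C gets 5.
Among 9, 2, 4, -5, 5, the best is 9 at c1. Subgame-perfect outcome: (B, c1) with payoffs (-1, 9).
For the simultaneous game, intersect best replies.
Row's best replies: c1→B; c2→M; c3→M; c4→T; c5→M.
C's best replies: T→c5; M→c5; B→c2.
Only (M, c5) has each player best-responding; Nash payoffs (6, 5).
Sequential outcome (B, c1) differs from the Nash profile (M, c5).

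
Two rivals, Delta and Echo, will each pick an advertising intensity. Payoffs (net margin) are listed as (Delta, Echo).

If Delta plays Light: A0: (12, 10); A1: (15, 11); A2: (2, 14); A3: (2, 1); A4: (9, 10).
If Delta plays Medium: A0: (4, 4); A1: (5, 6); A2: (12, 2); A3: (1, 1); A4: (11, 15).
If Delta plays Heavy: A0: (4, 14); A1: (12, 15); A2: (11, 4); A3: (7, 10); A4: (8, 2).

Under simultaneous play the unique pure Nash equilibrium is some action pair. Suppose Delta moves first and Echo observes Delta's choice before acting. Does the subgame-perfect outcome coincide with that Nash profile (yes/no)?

no

Solve by backward induction (Delta leads).
- Light → Echo plays A2 (best of 10, 11, 14, 1, 10); Delta gets 2.
- Medium → Echo plays A4 (best of 4, 6, 2, 1, 15); Delta gets 11.
- Heavy → Echo plays A1 (best of 14, 15, 4, 10, 2); Delta gets 12.
Delta's induced payoffs are 2, 11, 12, so Delta commits to Heavy. Subgame-perfect outcome: (Heavy, A1) with payoffs (12, 15).
Under simultaneous play:
Delta's best replies: A0→Light; A1→Light; A2→Medium; A3→Heavy; A4→Medium.
Echo's best replies: Light→A2; Medium→A4; Heavy→A1.
The unique mutual best reply is (Medium, A4), giving (11, 15).
Sequential outcome (Heavy, A1) differs from the Nash profile (Medium, A4).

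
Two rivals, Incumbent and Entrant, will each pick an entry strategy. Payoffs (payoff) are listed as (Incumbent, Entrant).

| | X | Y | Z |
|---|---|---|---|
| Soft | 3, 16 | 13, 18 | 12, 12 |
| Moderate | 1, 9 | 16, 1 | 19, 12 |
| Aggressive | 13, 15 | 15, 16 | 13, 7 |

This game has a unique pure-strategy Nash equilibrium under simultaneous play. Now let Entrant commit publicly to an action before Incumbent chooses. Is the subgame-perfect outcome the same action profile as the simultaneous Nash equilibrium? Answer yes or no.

no

Incumbent best-responds to each possible Entrant move:
- X: BR = Aggressive, leader payoff 15.
- Y: BR = Moderate, leader payoff 1.
- Z: BR = Moderate, leader payoff 12.
Maximizing over 15, 1, 12, Entrant chooses X. Subgame-perfect outcome: (Aggressive, X) with payoffs (13, 15).
For the simultaneous game, intersect best replies.
Incumbent's best replies: X→Aggressive; Y→Moderate; Z→Moderate.
Entrant's best replies: Soft→Y; Moderate→Z; Aggressive→Y.
The unique mutual best reply is (Moderate, Z), giving (19, 12).
Sequential outcome (Aggressive, X) differs from the Nash profile (Moderate, Z).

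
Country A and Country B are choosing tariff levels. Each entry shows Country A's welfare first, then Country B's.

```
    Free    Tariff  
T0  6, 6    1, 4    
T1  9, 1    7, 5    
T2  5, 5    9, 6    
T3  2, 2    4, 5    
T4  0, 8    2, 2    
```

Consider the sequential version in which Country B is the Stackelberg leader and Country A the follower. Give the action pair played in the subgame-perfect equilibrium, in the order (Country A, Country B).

Country A best-responds to each possible Country B move:
- Free → Country A plays T1 (best of 6, 9, 5, 2, 0); Country B gets 1.
- Tariff → Country A plays T2 (best of 1, 7, 9, 4, 2); Country B gets 6.
Country B's induced payoffs are 1, 6, so Country B commits to Tariff. Subgame-perfect outcome: (T2, Tariff) with payoffs (9, 6).

(T2, Tariff)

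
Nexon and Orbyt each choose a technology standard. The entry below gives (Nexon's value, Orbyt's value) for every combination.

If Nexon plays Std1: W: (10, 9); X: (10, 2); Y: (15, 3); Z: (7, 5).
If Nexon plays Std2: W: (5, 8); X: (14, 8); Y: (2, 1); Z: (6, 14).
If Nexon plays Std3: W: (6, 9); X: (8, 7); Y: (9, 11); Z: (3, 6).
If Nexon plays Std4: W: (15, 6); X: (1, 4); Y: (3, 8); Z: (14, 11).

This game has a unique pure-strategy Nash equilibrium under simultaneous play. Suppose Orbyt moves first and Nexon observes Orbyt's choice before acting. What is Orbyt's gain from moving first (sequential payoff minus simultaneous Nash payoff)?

Nexon best-responds to each possible Orbyt move:
- W: BR = Std4, leader payoff 6.
- X: BR = Std2, leader payoff 8.
- Y: BR = Std1, leader payoff 3.
- Z: BR = Std4, leader payoff 11.
Orbyt's induced payoffs are 6, 8, 3, 11, so Orbyt commits to Z. Subgame-perfect outcome: (Std4, Z) with payoffs (14, 11).
For the simultaneous game, intersect best replies.
Nexon's best replies: W→Std4; X→Std2; Y→Std1; Z→Std4.
Orbyt's best replies: Std1→W; Std2→Z; Std3→Y; Std4→Z.
Only (Std4, Z) has each player best-responding; Nash payoffs (14, 11).
Orbyt's commitment gain: 11 − 11 = 0.

0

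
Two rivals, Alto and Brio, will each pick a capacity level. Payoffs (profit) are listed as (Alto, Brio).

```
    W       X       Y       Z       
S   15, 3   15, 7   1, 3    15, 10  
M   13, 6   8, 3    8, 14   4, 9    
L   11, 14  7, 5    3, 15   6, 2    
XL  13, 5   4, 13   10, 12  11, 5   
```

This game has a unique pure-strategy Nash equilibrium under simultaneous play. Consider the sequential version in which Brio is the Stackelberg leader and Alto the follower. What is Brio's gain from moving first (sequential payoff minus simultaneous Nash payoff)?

Solve by backward induction (Brio leads).
- W → Alto plays S (best of 15, 13, 11, 13); Brio gets 3.
- X → Alto plays S (best of 15, 8, 7, 4); Brio gets 7.
- Y → Alto plays XL (best of 1, 8, 3, 10); Brio gets 12.
- Z → Alto plays S (best of 15, 4, 6, 11); Brio gets 10.
Maximizing over 3, 7, 12, 10, Brio chooses Y. Subgame-perfect outcome: (XL, Y) with payoffs (10, 12).
Now find the simultaneous Nash equilibrium.
Alto's best replies: W→S; X→S; Y→XL; Z→S.
Brio's best replies: S→Z; M→Y; L→Y; XL→X.
Only (S, Z) has each player best-responding; Nash payoffs (15, 10).
Brio's commitment gain: 12 − 10 = 2.

2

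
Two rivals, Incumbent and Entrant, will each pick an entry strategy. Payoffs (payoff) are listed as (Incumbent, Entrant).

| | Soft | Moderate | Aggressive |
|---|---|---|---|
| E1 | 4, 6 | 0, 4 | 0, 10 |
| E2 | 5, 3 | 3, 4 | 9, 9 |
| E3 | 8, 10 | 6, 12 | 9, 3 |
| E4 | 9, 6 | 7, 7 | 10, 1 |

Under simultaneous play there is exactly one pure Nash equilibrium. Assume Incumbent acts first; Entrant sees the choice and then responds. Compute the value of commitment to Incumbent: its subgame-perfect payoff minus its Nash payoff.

2

Entrant best-responds to each possible Incumbent move:
- E1 → Entrant plays Aggressive (best of 6, 4, 10); Incumbent gets 0.
- E2 → Entrant plays Aggressive (best of 3, 4, 9); Incumbent gets 9.
- E3 → Entrant plays Moderate (best of 10, 12, 3); Incumbent gets 6.
- E4 → Entrant plays Moderate (best of 6, 7, 1); Incumbent gets 7.
Maximizing over 0, 9, 6, 7, Incumbent chooses E2. Subgame-perfect outcome: (E2, Aggressive) with payoffs (9, 9).
Under simultaneous play:
Incumbent's best replies: Soft→E4; Moderate→E4; Aggressive→E4.
Entrant's best replies: E1→Aggressive; E2→Aggressive; E3→Moderate; E4→Moderate.
Only (E4, Moderate) has each player best-responding; Nash payoffs (7, 7).
Incumbent's commitment gain: 9 − 7 = 2.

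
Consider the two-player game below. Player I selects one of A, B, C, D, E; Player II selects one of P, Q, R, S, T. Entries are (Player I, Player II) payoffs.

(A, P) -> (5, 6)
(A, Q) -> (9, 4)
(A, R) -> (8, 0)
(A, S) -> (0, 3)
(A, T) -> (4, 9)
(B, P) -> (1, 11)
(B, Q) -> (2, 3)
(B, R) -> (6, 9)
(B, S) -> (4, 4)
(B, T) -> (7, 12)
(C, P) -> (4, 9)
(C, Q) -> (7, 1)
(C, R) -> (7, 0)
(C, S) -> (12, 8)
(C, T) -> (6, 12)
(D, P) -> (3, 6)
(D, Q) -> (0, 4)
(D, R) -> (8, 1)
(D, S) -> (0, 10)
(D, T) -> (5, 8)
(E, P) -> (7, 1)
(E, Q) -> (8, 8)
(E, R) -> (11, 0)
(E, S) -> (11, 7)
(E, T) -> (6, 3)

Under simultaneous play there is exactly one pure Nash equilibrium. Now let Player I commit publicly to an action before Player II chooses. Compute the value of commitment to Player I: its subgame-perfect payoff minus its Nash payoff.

Work backward from Player II's decision.
- A → Player II plays T (best of 6, 4, 0, 3, 9); Player I gets 4.
- B → Player II plays T (best of 11, 3, 9, 4, 12); Player I gets 7.
- C → Player II plays T (best of 9, 1, 0, 8, 12); Player I gets 6.
- D → Player II plays S (best of 6, 4, 1, 10, 8); Player I gets 0.
- E → Player II plays Q (best of 1, 8, 0, 7, 3); Player I gets 8.
Among 4, 7, 6, 0, 8, the best is 8 at E. Subgame-perfect outcome: (E, Q) with payoffs (8, 8).
For the simultaneous game, intersect best replies.
Player I's best replies: P→E; Q→A; R→E; S→C; T→B.
Player II's best replies: A→T; B→T; C→T; D→S; E→Q.
Only (B, T) has each player best-responding; Nash payoffs (7, 12).
Player I's commitment gain: 8 − 7 = 1.

1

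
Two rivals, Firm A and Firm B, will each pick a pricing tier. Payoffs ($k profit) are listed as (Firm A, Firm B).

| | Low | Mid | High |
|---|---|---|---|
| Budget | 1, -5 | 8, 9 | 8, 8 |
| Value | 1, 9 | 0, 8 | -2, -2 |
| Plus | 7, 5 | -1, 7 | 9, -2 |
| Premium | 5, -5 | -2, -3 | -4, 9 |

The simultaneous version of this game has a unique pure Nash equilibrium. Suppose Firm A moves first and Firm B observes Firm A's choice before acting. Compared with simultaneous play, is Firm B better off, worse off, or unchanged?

unchanged

Work backward from Firm B's decision.
- Budget → Firm B plays Mid (best of -5, 9, 8); Firm A gets 8.
- Value → Firm B plays Low (best of 9, 8, -2); Firm A gets 1.
- Plus → Firm B plays Mid (best of 5, 7, -2); Firm A gets -1.
- Premium → Firm B plays High (best of -5, -3, 9); Firm A gets -4.
Among 8, 1, -1, -4, the best is 8 at Budget. Subgame-perfect outcome: (Budget, Mid) with payoffs (8, 9).
Under simultaneous play:
Firm A's best replies: Low→Plus; Mid→Budget; High→Plus.
Firm B's best replies: Budget→Mid; Value→Low; Plus→Mid; Premium→High.
The unique mutual best reply is (Budget, Mid), giving (8, 9).
Firm B earns 9 sequentially versus 9 at the Nash outcome: unchanged.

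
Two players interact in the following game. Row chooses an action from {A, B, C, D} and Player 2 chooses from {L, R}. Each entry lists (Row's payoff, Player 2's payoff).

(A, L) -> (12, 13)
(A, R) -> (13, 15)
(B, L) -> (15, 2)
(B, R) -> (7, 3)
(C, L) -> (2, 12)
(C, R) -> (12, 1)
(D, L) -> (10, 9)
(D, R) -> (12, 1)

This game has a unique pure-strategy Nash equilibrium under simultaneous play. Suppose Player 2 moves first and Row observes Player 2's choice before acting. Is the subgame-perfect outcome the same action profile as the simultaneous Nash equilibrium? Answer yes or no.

yes

Work backward from Row's decision.
- L: BR = B, leader payoff 2.
- R: BR = A, leader payoff 15.
Maximizing over 2, 15, Player 2 chooses R. Subgame-perfect outcome: (A, R) with payoffs (13, 15).
Now find the simultaneous Nash equilibrium.
Row's best replies: L→B; R→A.
Player 2's best replies: A→R; B→R; C→L; D→L.
The unique mutual best reply is (A, R), giving (13, 15).
Sequential outcome (A, R) coincides with the Nash profile (A, R).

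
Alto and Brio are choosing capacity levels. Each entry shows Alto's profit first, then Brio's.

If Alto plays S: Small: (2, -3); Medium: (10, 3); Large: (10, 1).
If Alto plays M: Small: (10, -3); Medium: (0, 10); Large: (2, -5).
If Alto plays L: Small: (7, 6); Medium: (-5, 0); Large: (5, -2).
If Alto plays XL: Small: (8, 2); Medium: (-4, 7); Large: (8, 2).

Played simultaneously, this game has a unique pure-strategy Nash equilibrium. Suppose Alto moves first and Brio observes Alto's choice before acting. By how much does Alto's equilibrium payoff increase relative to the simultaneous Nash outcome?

Brio best-responds to each possible Alto move:
- S: BR = Medium, leader payoff 10.
- M: BR = Medium, leader payoff 0.
- L: BR = Small, leader payoff 7.
- XL: BR = Medium, leader payoff -4.
Among 10, 0, 7, -4, the best is 10 at S. Subgame-perfect outcome: (S, Medium) with payoffs (10, 3).
Under simultaneous play:
Alto's best replies: Small→M; Medium→S; Large→S.
Brio's best replies: S→Medium; M→Medium; L→Small; XL→Medium.
Only (S, Medium) has each player best-responding; Nash payoffs (10, 3).
Alto's commitment gain: 10 − 10 = 0.

0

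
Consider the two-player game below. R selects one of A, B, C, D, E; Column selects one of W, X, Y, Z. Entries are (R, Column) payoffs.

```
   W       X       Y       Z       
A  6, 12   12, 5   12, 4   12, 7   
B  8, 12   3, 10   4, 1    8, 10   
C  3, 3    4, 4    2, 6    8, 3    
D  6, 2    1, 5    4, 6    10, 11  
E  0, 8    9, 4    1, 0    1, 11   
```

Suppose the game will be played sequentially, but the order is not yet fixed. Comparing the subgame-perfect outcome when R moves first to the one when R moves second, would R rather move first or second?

If R leads: Column's best replies are A→W, B→W, C→Y, D→Z, E→Z; R's induced payoffs 6, 8, 2, 10, 1; outcome (D, Z), payoffs (10, 11).
If Column leads: R's best replies are W→B, X→A, Y→A, Z→A; Column's induced payoffs 12, 5, 4, 7; outcome (B, W), payoffs (8, 12).
R gets 10 moving first and 8 moving second, so R prefers to move first.

first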